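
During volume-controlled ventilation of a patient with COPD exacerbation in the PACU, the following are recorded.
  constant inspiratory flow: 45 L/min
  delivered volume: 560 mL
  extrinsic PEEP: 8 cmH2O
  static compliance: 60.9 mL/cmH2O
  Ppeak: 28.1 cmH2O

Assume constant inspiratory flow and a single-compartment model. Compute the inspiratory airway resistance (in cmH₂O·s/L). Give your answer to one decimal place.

Flow: 45 L/min ÷ 60 = 0.75 L/s.
Equation of motion (constant flow): PIP = Vt/C + R·V̇ + PEEP.
R·V̇ = PIP − Vt/C − PEEP = 28.1 − 560/60.9 − 8 = 28.1 − 9.195 − 8 = 10.905 cmH2O.
R = 10.905 / 0.75 = 14.54 cmH2O·s/L.

14.5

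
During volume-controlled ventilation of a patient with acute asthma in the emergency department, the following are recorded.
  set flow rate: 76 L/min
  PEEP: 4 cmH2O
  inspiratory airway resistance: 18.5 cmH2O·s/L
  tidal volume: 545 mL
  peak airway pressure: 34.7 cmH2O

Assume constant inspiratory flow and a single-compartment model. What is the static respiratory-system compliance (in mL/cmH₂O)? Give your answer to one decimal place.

Flow: 76 L/min ÷ 60 = 1.2667 L/s.
Equation of motion (constant flow): PIP = Vt/C + R·V̇ + PEEP.
Vt/C = PIP − R·V̇ − PEEP = 34.7 − 18.5×1.2667 − 4 = 34.7 − 23.434 − 4 = 7.266 cmH2O.
C = Vt / 7.266 = 545 / 7.266 = 75.007 mL/cmH2O.

75.0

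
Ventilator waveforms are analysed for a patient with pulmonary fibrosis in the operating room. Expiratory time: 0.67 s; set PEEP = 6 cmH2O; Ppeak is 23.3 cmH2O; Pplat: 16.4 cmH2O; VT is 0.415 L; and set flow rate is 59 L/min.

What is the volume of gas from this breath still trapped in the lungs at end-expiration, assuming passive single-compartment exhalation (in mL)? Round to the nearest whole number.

Flow: 59 L/min ÷ 60 = 0.9833 L/s.
R = (PIP − Pplat)/V̇ = (23.3 − 16.4) / 0.9833 = 6.9/0.9833 = 7.017 cmH2O·s/L.
C = Vt/(Pplat − PEEP) = 415.0 / (16.4 − 6) = 415.0/10.4 = 39.904 mL/cmH2O.
τ = R × C = 7.017 × 0.0399 L/cmH2O = 0.28 s.
Fraction remaining = e^(−Te/τ) = e^(−0.67/0.28) = 0.09137.
Trapped volume = 415.0 × 0.09137 = 37.919 mL.

38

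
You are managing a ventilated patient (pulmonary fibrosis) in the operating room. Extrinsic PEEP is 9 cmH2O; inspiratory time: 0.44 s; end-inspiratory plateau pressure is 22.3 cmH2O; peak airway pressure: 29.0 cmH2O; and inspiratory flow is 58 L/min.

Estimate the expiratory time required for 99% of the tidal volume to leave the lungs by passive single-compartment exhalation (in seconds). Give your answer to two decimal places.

1.02

Flow: 58 L/min ÷ 60 = 0.9667 L/s.
Vt = flow × Ti = 0.9667 L/s × 0.44 s × 1000 mL/L = 425.35 mL.
R = (PIP − Pplat)/V̇ = (29.0 − 22.3) / 0.9667 = 6.7/0.9667 = 6.931 cmH2O·s/L.
C = Vt/(Pplat − PEEP) = 425.35 / (22.3 − 9) = 425.35/13.3 = 31.981 mL/cmH2O.
τ = R × C = 6.931 × 0.03198 L/cmH2O = 0.2217 s.
t = −τ·ln(1 − 0.99) = −0.2217·ln(0.01) = 1.021 s.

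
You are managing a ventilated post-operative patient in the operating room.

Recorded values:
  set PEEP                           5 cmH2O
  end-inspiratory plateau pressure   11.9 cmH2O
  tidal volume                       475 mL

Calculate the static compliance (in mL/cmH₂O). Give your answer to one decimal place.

Cstat = Vt / (Pplat − PEEP) = 475 / (11.9 − 5) = 475 / 6.9 = 68.841 mL/cmH2O.

68.8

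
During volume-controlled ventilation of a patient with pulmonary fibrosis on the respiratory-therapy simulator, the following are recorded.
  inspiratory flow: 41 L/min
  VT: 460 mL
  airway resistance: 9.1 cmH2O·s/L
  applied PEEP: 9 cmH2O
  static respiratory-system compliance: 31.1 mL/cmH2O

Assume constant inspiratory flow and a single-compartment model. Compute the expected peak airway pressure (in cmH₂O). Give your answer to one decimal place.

30.0

Flow: 41 L/min ÷ 60 = 0.6833 L/s.
Equation of motion (constant flow): PIP = Vt/C + R·V̇ + PEEP.
PIP = 460/31.1 + 9.1×0.6833 + 9 = 14.791 + 6.218 + 9 = 30.009 cmH2O.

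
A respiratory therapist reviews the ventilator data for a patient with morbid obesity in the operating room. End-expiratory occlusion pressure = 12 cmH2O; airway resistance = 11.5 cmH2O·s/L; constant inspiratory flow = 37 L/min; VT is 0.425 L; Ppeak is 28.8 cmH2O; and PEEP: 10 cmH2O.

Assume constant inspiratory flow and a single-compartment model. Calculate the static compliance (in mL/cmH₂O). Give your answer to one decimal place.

Flow: 37 L/min ÷ 60 = 0.6167 L/s.
Total PEEP = 12 cmH2O (set 10 + intrinsic 2); this is the baseline alveolar pressure.
Equation of motion (constant flow): PIP = Vt/C + R·V̇ + PEEP.
Vt/C = PIP − R·V̇ − PEEP = 28.8 − 11.5×0.6167 − 12 = 28.8 − 7.092 − 12 = 9.708 cmH2O.
C = Vt / 9.708 = 425 / 9.708 = 43.778 mL/cmH2O.

43.8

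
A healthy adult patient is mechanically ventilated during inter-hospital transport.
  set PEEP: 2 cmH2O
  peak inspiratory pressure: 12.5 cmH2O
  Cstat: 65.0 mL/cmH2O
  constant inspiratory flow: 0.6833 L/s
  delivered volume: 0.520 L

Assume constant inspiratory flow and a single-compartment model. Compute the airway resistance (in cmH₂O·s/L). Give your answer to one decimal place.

3.7

Equation of motion (constant flow): PIP = Vt/C + R·V̇ + PEEP.
R·V̇ = PIP − Vt/C − PEEP = 12.5 − 520/65.0 − 2 = 12.5 − 8.0 − 2 = 2.5 cmH2O.
R = 2.5 / 0.6833 = 3.659 cmH2O·s/L.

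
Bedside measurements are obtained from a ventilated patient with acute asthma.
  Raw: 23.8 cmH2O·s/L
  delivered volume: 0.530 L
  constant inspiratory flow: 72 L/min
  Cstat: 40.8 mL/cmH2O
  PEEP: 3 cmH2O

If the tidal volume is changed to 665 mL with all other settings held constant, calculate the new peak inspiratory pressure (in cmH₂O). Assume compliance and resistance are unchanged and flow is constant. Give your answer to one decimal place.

Flow: 72 L/min ÷ 60 = 1.2 L/s.
PIP = Vt/C + R·V̇ + PEEP (constant-flow equation of motion).
Only the elastic term changes: ΔPIP = ΔVt / C = (665 − 530) / 40.8 = 3.309 cmH2O.
Original PIP = 530/40.8 + 23.8×1.2 + 3 = 44.55 cmH2O; new PIP = 44.55 + (3.309) = 47.859 cmH2O.

47.9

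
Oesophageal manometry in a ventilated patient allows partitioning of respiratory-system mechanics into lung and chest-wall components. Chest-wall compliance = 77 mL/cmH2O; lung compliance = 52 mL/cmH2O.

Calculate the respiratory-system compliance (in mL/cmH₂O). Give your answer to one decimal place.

Lung and chest wall are elastances in series: 1/Crs = 1/CL + 1/Ccw.
1/Crs = 1/52 + 1/77 = 0.03222.
Crs = 31.037 mL/cmH2O.

31.0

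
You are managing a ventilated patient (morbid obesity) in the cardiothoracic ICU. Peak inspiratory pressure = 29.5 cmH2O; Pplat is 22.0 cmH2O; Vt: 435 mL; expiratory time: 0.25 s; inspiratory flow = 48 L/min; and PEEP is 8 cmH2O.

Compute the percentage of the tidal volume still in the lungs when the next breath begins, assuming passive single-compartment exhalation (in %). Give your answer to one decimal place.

Flow: 48 L/min ÷ 60 = 0.8 L/s.
R = (PIP − Pplat)/V̇ = (29.5 − 22.0) / 0.8 = 7.5/0.8 = 9.375 cmH2O·s/L.
C = Vt/(Pplat − PEEP) = 435.0 / (22.0 − 8) = 435.0/14.0 = 31.071 mL/cmH2O.
τ = R × C = 9.375 × 0.03107 L/cmH2O = 0.2913 s.
Fraction remaining at end-expiration = e^(−Te/τ) = e^(−0.25/0.2913) = 0.4239 → 42.39%.

42.4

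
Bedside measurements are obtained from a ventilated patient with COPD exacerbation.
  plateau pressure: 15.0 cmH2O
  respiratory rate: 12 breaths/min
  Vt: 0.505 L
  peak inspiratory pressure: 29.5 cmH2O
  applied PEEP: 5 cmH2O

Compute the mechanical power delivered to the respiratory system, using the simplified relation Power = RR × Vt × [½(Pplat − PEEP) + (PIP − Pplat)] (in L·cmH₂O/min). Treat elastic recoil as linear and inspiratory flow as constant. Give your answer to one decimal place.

Per-breath work = Vt × [½(Pplat−PEEP) + (PIP−Pplat)] = 0.505 × [0.5×10.0 + 14.5] = 0.505 × 19.5 = 9.848 L·cmH2O.
Power = 12 × 9.848 = 118.18 L·cmH2O/min.

118.2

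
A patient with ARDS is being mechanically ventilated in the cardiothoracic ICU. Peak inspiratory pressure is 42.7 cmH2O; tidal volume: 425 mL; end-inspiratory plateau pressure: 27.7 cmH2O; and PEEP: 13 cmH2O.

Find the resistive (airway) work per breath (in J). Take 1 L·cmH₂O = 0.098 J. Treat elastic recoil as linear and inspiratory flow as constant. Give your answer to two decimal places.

0.62

With constant inspiratory flow the resistive pressure is constant at PIP − Pplat = 42.7 − 27.7 = 15.0 cmH2O, so resistive work = 15.0 × 0.425 = 6.375 L·cmH2O.
× 0.098 J/(L·cmH2O) → 0.6248 J.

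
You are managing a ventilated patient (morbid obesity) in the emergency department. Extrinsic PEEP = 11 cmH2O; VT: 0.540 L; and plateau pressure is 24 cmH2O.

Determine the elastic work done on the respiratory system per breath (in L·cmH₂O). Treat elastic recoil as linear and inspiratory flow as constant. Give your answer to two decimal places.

3.51

Elastic work ≈ ½ × (Pplat − PEEP) × Vt = 0.5 × (24 − 11) × 0.540 L = 0.5 × 13.0 × 0.540 = 3.51 L·cmH2O.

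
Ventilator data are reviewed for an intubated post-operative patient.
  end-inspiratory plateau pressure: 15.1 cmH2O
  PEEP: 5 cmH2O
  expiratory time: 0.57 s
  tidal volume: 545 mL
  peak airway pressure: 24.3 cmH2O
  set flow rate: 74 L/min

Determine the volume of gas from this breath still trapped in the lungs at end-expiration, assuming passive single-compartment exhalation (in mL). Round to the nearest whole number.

Flow: 74 L/min ÷ 60 = 1.2333 L/s.
R = (PIP − Pplat)/V̇ = (24.3 − 15.1) / 1.2333 = 9.2/1.2333 = 7.46 cmH2O·s/L.
C = Vt/(Pplat − PEEP) = 545.0 / (15.1 − 5) = 545.0/10.1 = 53.96 mL/cmH2O.
τ = R × C = 7.46 × 0.05396 L/cmH2O = 0.4025 s.
Fraction remaining = e^(−Te/τ) = e^(−0.57/0.4025) = 0.2426.
Trapped volume = 545.0 × 0.2426 = 132.22 mL.

132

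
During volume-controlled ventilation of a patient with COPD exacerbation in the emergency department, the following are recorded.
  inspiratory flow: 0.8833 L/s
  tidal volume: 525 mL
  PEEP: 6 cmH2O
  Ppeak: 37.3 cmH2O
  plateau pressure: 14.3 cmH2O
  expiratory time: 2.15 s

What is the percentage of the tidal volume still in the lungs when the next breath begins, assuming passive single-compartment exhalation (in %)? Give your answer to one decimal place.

27.1

R = (PIP − Pplat)/V̇ = (37.3 − 14.3) / 0.8833 = 23.0/0.8833 = 26.039 cmH2O·s/L.
C = Vt/(Pplat − PEEP) = 525.0 / (14.3 − 6) = 525.0/8.3 = 63.253 mL/cmH2O.
τ = R × C = 26.039 × 0.06325 L/cmH2O = 1.647 s.
Fraction remaining at end-expiration = e^(−Te/τ) = e^(−2.15/1.647) = 0.2711 → 27.11%.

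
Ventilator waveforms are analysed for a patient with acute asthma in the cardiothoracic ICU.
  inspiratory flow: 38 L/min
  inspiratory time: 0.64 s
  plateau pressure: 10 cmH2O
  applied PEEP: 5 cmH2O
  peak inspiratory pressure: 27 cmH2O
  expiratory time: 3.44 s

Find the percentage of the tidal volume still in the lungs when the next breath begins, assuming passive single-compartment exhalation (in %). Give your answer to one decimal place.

Flow: 38 L/min ÷ 60 = 0.6333 L/s.
Vt = flow × Ti = 0.6333 L/s × 0.64 s × 1000 mL/L = 405.31 mL.
R = (PIP − Pplat)/V̇ = (27 − 10) / 0.6333 = 17.0/0.6333 = 26.844 cmH2O·s/L.
C = Vt/(Pplat − PEEP) = 405.31 / (10 − 5) = 405.31/5.0 = 81.062 mL/cmH2O.
τ = R × C = 26.844 × 0.08106 L/cmH2O = 2.176 s.
Fraction remaining at end-expiration = e^(−Te/τ) = e^(−3.44/2.176) = 0.2058 → 20.58%.

20.6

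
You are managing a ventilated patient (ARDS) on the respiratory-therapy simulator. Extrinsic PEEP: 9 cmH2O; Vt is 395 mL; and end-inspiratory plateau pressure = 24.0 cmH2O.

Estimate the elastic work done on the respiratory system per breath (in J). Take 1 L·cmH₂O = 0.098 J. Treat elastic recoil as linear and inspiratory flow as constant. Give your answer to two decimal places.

Elastic work ≈ ½ × (Pplat − PEEP) × Vt = 0.5 × (24.0 − 9) × 0.395 L = 0.5 × 15.0 × 0.395 = 2.963 L·cmH2O.
× 0.098 J/(L·cmH2O) → 0.2904 J.

0.29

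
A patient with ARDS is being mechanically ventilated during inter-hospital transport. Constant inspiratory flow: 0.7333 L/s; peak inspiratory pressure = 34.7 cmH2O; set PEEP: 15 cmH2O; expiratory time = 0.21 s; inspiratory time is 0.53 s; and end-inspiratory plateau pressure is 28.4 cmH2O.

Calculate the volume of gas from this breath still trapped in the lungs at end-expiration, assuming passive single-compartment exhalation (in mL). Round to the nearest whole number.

Vt = flow × Ti = 0.7333 L/s × 0.53 s × 1000 mL/L = 388.65 mL.
R = (PIP − Pplat)/V̇ = (34.7 − 28.4) / 0.7333 = 6.3/0.7333 = 8.591 cmH2O·s/L.
C = Vt/(Pplat − PEEP) = 388.65 / (28.4 − 15) = 388.65/13.4 = 29.004 mL/cmH2O.
τ = R × C = 8.591 × 0.029 L/cmH2O = 0.2491 s.
Fraction remaining = e^(−Te/τ) = e^(−0.21/0.2491) = 0.4304.
Trapped volume = 388.65 × 0.4304 = 167.27 mL.

167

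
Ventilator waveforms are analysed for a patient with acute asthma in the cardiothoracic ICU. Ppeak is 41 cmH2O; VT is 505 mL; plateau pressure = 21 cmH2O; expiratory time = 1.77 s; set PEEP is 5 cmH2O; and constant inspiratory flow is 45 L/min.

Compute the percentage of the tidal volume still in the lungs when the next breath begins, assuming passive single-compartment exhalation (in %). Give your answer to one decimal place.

Flow: 45 L/min ÷ 60 = 0.75 L/s.
R = (PIP − Pplat)/V̇ = (41 − 21) / 0.75 = 20.0/0.75 = 26.667 cmH2O·s/L.
C = Vt/(Pplat − PEEP) = 505.0 / (21 − 5) = 505.0/16.0 = 31.563 mL/cmH2O.
τ = R × C = 26.667 × 0.03156 L/cmH2O = 0.8416 s.
Fraction remaining at end-expiration = e^(−Te/τ) = e^(−1.77/0.8416) = 0.1221 → 12.21%.

12.2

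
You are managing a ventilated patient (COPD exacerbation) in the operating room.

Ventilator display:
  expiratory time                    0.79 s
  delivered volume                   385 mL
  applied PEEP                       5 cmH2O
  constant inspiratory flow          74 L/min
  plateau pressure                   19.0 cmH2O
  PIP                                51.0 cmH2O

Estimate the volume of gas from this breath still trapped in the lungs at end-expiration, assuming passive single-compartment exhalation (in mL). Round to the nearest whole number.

127

Flow: 74 L/min ÷ 60 = 1.2333 L/s.
R = (PIP − Pplat)/V̇ = (51.0 − 19.0) / 1.2333 = 32.0/1.2333 = 25.947 cmH2O·s/L.
C = Vt/(Pplat − PEEP) = 385.0 / (19.0 − 5) = 385.0/14.0 = 27.5 mL/cmH2O.
τ = R × C = 25.947 × 0.0275 L/cmH2O = 0.7135 s.
Fraction remaining = e^(−Te/τ) = e^(−0.79/0.7135) = 0.3305.
Trapped volume = 385.0 × 0.3305 = 127.24 mL.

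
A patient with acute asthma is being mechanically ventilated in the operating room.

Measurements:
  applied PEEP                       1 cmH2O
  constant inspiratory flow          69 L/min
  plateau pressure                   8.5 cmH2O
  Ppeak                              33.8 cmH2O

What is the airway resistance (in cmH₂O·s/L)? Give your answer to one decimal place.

22.0

Flow: 69 L/min ÷ 60 = 1.15 L/s.
Raw = (PIP − Pplat) / flow = (33.8 − 8.5) / 1.15 = 25.3 / 1.15 = 22.0 cmH2O·s/L.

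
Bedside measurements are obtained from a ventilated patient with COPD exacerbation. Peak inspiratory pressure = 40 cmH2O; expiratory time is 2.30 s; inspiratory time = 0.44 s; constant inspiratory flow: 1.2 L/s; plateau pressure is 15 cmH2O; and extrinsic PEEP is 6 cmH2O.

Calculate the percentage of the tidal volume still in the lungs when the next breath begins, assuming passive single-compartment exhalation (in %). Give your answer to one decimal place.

15.2

Vt = flow × Ti = 1.2 L/s × 0.44 s × 1000 mL/L = 528.0 mL.
R = (PIP − Pplat)/V̇ = (40 − 15) / 1.2 = 25.0/1.2 = 20.833 cmH2O·s/L.
C = Vt/(Pplat − PEEP) = 528.0 / (15 − 6) = 528.0/9.0 = 58.667 mL/cmH2O.
τ = R × C = 20.833 × 0.05867 L/cmH2O = 1.222 s.
Fraction remaining at end-expiration = e^(−Te/τ) = e^(−2.30/1.222) = 0.1523 → 15.23%.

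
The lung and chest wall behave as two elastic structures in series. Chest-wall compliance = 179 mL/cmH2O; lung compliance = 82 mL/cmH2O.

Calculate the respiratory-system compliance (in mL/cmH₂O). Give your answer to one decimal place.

56.2

Lung and chest wall are elastances in series: 1/Crs = 1/CL + 1/Ccw.
1/Crs = 1/82 + 1/179 = 0.01778.
Crs = 56.243 mL/cmH2O.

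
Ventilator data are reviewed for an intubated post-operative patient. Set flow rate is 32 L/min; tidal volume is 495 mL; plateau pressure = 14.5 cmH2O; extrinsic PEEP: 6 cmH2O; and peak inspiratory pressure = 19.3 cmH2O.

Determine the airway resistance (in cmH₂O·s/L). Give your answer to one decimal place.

Flow: 32 L/min ÷ 60 = 0.5333 L/s.
Raw = (PIP − Pplat) / flow = (19.3 − 14.5) / 0.5333 = 4.8 / 0.5333 = 9.001 cmH2O·s/L.

9.0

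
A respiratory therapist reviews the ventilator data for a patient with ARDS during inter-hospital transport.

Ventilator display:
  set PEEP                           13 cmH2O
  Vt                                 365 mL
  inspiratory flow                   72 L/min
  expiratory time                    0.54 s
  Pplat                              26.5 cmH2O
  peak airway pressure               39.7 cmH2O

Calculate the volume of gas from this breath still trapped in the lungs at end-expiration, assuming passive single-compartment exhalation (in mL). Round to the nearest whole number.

59

Flow: 72 L/min ÷ 60 = 1.2 L/s.
R = (PIP − Pplat)/V̇ = (39.7 − 26.5) / 1.2 = 13.2/1.2 = 11.0 cmH2O·s/L.
C = Vt/(Pplat − PEEP) = 365.0 / (26.5 − 13) = 365.0/13.5 = 27.037 mL/cmH2O.
τ = R × C = 11.0 × 0.02704 L/cmH2O = 0.2974 s.
Fraction remaining = e^(−Te/τ) = e^(−0.54/0.2974) = 0.1627.
Trapped volume = 365.0 × 0.1627 = 59.386 mL.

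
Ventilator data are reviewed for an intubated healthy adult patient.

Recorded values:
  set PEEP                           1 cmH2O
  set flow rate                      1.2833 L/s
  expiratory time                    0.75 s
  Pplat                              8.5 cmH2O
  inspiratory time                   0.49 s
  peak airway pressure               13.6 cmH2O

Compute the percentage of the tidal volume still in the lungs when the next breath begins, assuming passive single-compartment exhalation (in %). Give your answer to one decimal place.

10.5

Vt = flow × Ti = 1.2833 L/s × 0.49 s × 1000 mL/L = 628.82 mL.
R = (PIP − Pplat)/V̇ = (13.6 − 8.5) / 1.2833 = 5.1/1.2833 = 3.974 cmH2O·s/L.
C = Vt/(Pplat − PEEP) = 628.82 / (8.5 − 1) = 628.82/7.5 = 83.843 mL/cmH2O.
τ = R × C = 3.974 × 0.08384 L/cmH2O = 0.3332 s.
Fraction remaining at end-expiration = e^(−Te/τ) = e^(−0.75/0.3332) = 0.1053 → 10.53%.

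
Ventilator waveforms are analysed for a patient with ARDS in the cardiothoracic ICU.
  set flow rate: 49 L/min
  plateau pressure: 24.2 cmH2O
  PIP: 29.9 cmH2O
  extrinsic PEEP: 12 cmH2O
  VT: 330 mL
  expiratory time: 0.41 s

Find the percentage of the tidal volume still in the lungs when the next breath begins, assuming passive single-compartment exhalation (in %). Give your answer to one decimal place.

11.4

Flow: 49 L/min ÷ 60 = 0.8167 L/s.
R = (PIP − Pplat)/V̇ = (29.9 − 24.2) / 0.8167 = 5.7/0.8167 = 6.979 cmH2O·s/L.
C = Vt/(Pplat − PEEP) = 330.0 / (24.2 − 12) = 330.0/12.2 = 27.049 mL/cmH2O.
τ = R × C = 6.979 × 0.02705 L/cmH2O = 0.1888 s.
Fraction remaining at end-expiration = e^(−Te/τ) = e^(−0.41/0.1888) = 0.114 → 11.4%.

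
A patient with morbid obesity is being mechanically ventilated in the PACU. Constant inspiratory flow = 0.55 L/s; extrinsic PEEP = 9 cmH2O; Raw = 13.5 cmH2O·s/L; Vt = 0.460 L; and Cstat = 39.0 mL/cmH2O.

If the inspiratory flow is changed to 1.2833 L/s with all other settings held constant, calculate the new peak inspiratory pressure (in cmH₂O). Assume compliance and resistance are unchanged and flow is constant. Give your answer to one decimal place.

38.1

PIP = Vt/C + R·V̇ + PEEP (constant-flow equation of motion).
Only the resistive term changes: ΔPIP = R × ΔV̇ = 13.5 × (1.2833 − 0.55) = 13.5 × 0.7333 = 9.9 cmH2O.
Original PIP = 460/39.0 + 13.5×0.55 + 9 = 28.22 cmH2O; new PIP = 28.22 + (9.9) = 38.12 cmH2O.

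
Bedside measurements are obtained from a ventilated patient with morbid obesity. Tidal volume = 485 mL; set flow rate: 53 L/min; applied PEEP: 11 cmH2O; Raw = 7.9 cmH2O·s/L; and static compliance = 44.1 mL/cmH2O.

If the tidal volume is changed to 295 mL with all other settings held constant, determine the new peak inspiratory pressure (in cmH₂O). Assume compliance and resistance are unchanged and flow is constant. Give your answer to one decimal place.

24.7

Flow: 53 L/min ÷ 60 = 0.8833 L/s.
PIP = Vt/C + R·V̇ + PEEP (constant-flow equation of motion).
Only the elastic term changes: ΔPIP = ΔVt / C = (295 − 485) / 44.1 = -4.308 cmH2O.
Original PIP = 485/44.1 + 7.9×0.8833 + 11 = 28.976 cmH2O; new PIP = 28.976 + (-4.308) = 24.668 cmH2O.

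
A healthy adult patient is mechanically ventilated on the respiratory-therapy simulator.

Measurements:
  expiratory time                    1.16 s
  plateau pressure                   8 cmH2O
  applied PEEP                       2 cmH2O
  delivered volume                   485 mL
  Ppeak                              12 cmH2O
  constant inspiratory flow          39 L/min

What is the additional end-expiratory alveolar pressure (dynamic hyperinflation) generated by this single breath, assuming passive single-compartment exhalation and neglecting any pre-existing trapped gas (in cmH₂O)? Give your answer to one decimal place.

0.6

Flow: 39 L/min ÷ 60 = 0.65 L/s.
R = (PIP − Pplat)/V̇ = (12 − 8) / 0.65 = 4.0/0.65 = 6.154 cmH2O·s/L.
C = Vt/(Pplat − PEEP) = 485.0 / (8 − 2) = 485.0/6.0 = 80.833 mL/cmH2O.
τ = R × C = 6.154 × 0.08083 L/cmH2O = 0.4974 s.
Fraction remaining = e^(−Te/τ) = e^(−1.16/0.4974) = 0.09709; trapped volume = 485.0 × 0.09709 = 47.089 mL.
Additional alveolar pressure from trapping ≈ V_trapped / C = 47.089 / 80.833 = 0.5825 cmH2O.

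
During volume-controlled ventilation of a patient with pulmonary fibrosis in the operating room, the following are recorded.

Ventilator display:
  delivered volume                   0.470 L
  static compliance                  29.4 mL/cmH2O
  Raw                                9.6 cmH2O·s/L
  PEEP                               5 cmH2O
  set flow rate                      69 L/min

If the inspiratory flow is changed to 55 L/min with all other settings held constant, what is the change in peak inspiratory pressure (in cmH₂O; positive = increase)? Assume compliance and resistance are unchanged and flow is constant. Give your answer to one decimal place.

-2.2

Flow: 69 L/min ÷ 60 = 1.15 L/s.
New flow: 55 L/min ÷ 60 = 0.9167 L/s.
PIP = Vt/C + R·V̇ + PEEP (constant-flow equation of motion).
Only the resistive term changes: ΔPIP = R × ΔV̇ = 9.6 × (0.9167 − 1.15) = 9.6 × -0.2333 = -2.24 cmH2O.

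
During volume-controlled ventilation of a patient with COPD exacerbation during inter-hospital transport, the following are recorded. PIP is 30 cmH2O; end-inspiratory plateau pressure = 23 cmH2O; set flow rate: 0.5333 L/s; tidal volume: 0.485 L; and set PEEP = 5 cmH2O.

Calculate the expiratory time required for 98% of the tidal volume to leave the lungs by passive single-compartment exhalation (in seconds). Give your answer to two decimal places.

1.38

R = (PIP − Pplat)/V̇ = (30 − 23) / 0.5333 = 7.0/0.5333 = 13.126 cmH2O·s/L.
C = Vt/(Pplat − PEEP) = 485.0 / (23 − 5) = 485.0/18.0 = 26.944 mL/cmH2O.
τ = R × C = 13.126 × 0.02694 L/cmH2O = 0.3536 s.
t = −τ·ln(1 − 0.98) = −0.3536·ln(0.02) = 1.383 s.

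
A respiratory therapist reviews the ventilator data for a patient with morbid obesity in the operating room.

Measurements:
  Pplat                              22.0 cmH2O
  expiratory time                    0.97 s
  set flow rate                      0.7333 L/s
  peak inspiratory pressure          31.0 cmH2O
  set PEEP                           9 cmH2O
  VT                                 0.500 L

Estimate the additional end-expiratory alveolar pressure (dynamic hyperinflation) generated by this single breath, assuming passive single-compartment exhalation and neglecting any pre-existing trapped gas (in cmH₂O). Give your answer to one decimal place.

R = (PIP − Pplat)/V̇ = (31.0 − 22.0) / 0.7333 = 9.0/0.7333 = 12.273 cmH2O·s/L.
C = Vt/(Pplat − PEEP) = 500.0 / (22.0 − 9) = 500.0/13.0 = 38.462 mL/cmH2O.
τ = R × C = 12.273 × 0.03846 L/cmH2O = 0.472 s.
Fraction remaining = e^(−Te/τ) = e^(−0.97/0.472) = 0.1281; trapped volume = 500.0 × 0.1281 = 64.05 mL.
Additional alveolar pressure from trapping ≈ V_trapped / C = 64.05 / 38.462 = 1.665 cmH2O.

1.7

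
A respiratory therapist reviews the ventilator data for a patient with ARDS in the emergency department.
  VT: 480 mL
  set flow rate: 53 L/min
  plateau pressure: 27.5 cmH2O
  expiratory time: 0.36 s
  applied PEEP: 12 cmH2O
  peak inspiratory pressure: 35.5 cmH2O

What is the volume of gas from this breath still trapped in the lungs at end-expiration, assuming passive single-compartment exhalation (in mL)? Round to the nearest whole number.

Flow: 53 L/min ÷ 60 = 0.8833 L/s.
R = (PIP − Pplat)/V̇ = (35.5 − 27.5) / 0.8833 = 8.0/0.8833 = 9.057 cmH2O·s/L.
C = Vt/(Pplat − PEEP) = 480.0 / (27.5 − 12) = 480.0/15.5 = 30.968 mL/cmH2O.
τ = R × C = 9.057 × 0.03097 L/cmH2O = 0.2805 s.
Fraction remaining = e^(−Te/τ) = e^(−0.36/0.2805) = 0.2771.
Trapped volume = 480.0 × 0.2771 = 133.01 mL.

133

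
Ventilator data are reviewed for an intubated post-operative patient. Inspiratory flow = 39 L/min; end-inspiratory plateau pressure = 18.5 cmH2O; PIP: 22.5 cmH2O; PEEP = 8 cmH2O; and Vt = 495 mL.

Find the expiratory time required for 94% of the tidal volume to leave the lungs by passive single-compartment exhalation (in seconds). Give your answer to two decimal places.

Flow: 39 L/min ÷ 60 = 0.65 L/s.
R = (PIP − Pplat)/V̇ = (22.5 − 18.5) / 0.65 = 4.0/0.65 = 6.154 cmH2O·s/L.
C = Vt/(Pplat − PEEP) = 495.0 / (18.5 − 8) = 495.0/10.5 = 47.143 mL/cmH2O.
τ = R × C = 6.154 × 0.04714 L/cmH2O = 0.2901 s.
t = −τ·ln(1 − 0.94) = −0.2901·ln(0.06) = 0.8162 s.

0.82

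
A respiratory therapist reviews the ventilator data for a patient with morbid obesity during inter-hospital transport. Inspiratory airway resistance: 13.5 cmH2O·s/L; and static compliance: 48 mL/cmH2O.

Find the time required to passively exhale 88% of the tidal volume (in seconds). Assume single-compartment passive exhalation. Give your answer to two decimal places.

τ = R × C = 13.5 × 48 mL/cmH2O = 13.5 × 0.048 L/cmH2O = 0.648 s.
Exhaled fraction f = 1 − e^(−t/τ) → t = −τ·ln(1 − f) = −0.648·ln(0.12) = 1.374 s.

1.37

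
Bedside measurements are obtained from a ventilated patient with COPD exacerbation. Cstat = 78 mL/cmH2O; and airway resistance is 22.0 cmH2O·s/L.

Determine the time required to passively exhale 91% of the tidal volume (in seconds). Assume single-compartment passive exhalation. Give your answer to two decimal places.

τ = R × C = 22.0 × 78 mL/cmH2O = 22.0 × 0.078 L/cmH2O = 1.716 s.
Exhaled fraction f = 1 − e^(−t/τ) → t = −τ·ln(1 − f) = −1.716·ln(0.09) = 4.132 s.

4.13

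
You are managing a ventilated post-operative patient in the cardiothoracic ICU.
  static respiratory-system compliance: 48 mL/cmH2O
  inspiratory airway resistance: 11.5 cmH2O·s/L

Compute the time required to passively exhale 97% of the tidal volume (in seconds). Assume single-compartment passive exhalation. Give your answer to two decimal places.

τ = R × C = 11.5 × 48 mL/cmH2O = 11.5 × 0.048 L/cmH2O = 0.552 s.
Exhaled fraction f = 1 − e^(−t/τ) → t = −τ·ln(1 − f) = −0.552·ln(0.03) = 1.936 s.

1.94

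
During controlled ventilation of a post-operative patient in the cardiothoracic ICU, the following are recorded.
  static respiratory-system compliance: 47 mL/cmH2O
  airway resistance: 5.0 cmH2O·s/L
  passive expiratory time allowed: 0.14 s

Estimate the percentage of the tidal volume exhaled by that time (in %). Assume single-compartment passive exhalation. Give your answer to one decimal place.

τ = R × C = 5.0 × 47 mL/cmH2O = 5.0 × 0.047 L/cmH2O = 0.235 s.
Passive exhalation: V(t)/V₀ = e^(−t/τ) = e^(−0.14/0.235) = 0.5512.
Fraction exhaled = 1 − 0.5512 = 0.4488 → 44.88%.

44.9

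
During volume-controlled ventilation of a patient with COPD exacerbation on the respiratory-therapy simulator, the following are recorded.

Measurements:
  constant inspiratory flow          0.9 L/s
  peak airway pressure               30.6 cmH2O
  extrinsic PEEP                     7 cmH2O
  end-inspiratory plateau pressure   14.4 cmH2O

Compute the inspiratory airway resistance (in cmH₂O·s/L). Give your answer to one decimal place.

18.0

Raw = (PIP − Pplat) / flow = (30.6 − 14.4) / 0.9 = 16.2 / 0.9 = 18.0 cmH2O·s/L.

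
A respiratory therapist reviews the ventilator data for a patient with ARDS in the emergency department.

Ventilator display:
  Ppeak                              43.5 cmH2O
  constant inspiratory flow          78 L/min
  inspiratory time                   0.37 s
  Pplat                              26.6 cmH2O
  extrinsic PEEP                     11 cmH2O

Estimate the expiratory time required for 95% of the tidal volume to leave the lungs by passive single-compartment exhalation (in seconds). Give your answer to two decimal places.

1.20

Flow: 78 L/min ÷ 60 = 1.3 L/s.
Vt = flow × Ti = 1.3 L/s × 0.37 s × 1000 mL/L = 481.0 mL.
R = (PIP − Pplat)/V̇ = (43.5 − 26.6) / 1.3 = 16.9/1.3 = 13.0 cmH2O·s/L.
C = Vt/(Pplat − PEEP) = 481.0 / (26.6 − 11) = 481.0/15.6 = 30.833 mL/cmH2O.
τ = R × C = 13.0 × 0.03083 L/cmH2O = 0.4008 s.
t = −τ·ln(1 − 0.95) = −0.4008·ln(0.05) = 1.201 s.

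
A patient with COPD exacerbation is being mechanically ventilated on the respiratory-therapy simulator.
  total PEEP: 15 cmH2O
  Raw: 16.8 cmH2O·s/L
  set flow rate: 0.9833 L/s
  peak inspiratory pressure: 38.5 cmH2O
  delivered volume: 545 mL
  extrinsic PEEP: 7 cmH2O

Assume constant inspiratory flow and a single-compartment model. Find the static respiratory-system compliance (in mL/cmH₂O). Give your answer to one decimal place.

78.1

Total PEEP = 15 cmH2O (set 7 + intrinsic 8); this is the baseline alveolar pressure.
Equation of motion (constant flow): PIP = Vt/C + R·V̇ + PEEP.
Vt/C = PIP − R·V̇ − PEEP = 38.5 − 16.8×0.9833 − 15 = 38.5 − 16.519 − 15 = 6.981 cmH2O.
C = Vt / 6.981 = 545 / 6.981 = 78.069 mL/cmH2O.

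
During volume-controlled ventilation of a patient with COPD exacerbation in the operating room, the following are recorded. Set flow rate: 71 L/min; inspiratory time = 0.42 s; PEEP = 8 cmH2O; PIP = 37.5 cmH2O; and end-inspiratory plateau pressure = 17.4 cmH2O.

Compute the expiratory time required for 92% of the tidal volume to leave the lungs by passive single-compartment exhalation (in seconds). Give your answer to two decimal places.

2.27

Flow: 71 L/min ÷ 60 = 1.1833 L/s.
Vt = flow × Ti = 1.1833 L/s × 0.42 s × 1000 mL/L = 496.99 mL.
R = (PIP − Pplat)/V̇ = (37.5 − 17.4) / 1.1833 = 20.1/1.1833 = 16.986 cmH2O·s/L.
C = Vt/(Pplat − PEEP) = 496.99 / (17.4 − 8) = 496.99/9.4 = 52.871 mL/cmH2O.
τ = R × C = 16.986 × 0.05287 L/cmH2O = 0.898 s.
t = −τ·ln(1 − 0.92) = −0.898·ln(0.08) = 2.268 s.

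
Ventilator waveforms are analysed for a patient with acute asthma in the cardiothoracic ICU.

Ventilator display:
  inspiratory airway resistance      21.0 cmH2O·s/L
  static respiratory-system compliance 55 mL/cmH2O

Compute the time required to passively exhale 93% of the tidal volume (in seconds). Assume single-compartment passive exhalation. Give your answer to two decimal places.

τ = R × C = 21.0 × 55 mL/cmH2O = 21.0 × 0.055 L/cmH2O = 1.155 s.
Exhaled fraction f = 1 − e^(−t/τ) → t = −τ·ln(1 − f) = −1.155·ln(0.07) = 3.071 s.

3.07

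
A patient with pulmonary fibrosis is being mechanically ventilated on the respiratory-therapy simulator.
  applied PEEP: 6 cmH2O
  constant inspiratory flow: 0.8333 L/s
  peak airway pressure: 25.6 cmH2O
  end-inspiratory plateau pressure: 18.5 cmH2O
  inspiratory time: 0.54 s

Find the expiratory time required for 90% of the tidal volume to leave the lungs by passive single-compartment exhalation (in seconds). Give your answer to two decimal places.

Vt = flow × Ti = 0.8333 L/s × 0.54 s × 1000 mL/L = 449.98 mL.
R = (PIP − Pplat)/V̇ = (25.6 − 18.5) / 0.8333 = 7.1/0.8333 = 8.52 cmH2O·s/L.
C = Vt/(Pplat − PEEP) = 449.98 / (18.5 − 6) = 449.98/12.5 = 35.998 mL/cmH2O.
τ = R × C = 8.52 × 0.036 L/cmH2O = 0.3067 s.
t = −τ·ln(1 − 0.90) = −0.3067·ln(0.1) = 0.7062 s.

0.71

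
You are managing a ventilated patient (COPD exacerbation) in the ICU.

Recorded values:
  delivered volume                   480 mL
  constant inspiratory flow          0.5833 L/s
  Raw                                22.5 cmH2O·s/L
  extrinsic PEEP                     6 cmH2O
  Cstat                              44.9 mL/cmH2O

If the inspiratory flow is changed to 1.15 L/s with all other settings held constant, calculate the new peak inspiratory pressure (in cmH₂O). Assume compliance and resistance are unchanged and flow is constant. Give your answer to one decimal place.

42.6

PIP = Vt/C + R·V̇ + PEEP (constant-flow equation of motion).
Only the resistive term changes: ΔPIP = R × ΔV̇ = 22.5 × (1.15 − 0.5833) = 22.5 × 0.5667 = 12.751 cmH2O.
Original PIP = 480/44.9 + 22.5×0.5833 + 6 = 29.815 cmH2O; new PIP = 29.815 + (12.751) = 42.566 cmH2O.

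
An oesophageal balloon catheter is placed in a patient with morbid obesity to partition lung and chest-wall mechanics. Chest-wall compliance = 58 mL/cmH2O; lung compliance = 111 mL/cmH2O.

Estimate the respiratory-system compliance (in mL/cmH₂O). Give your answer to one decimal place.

Lung and chest wall are elastances in series: 1/Crs = 1/CL + 1/Ccw.
1/Crs = 1/111 + 1/58 = 0.02625.
Crs = 38.095 mL/cmH2O.

38.1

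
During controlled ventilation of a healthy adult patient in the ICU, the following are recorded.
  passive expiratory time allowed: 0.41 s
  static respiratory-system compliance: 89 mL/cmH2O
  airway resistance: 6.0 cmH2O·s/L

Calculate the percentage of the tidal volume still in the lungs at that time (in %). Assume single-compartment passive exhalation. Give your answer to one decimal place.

τ = R × C = 6.0 × 89 mL/cmH2O = 6.0 × 0.089 L/cmH2O = 0.534 s.
Passive exhalation: V(t)/V₀ = e^(−t/τ) = e^(−0.41/0.534) = 0.464.
Fraction remaining = 0.464 → 46.4%.

46.4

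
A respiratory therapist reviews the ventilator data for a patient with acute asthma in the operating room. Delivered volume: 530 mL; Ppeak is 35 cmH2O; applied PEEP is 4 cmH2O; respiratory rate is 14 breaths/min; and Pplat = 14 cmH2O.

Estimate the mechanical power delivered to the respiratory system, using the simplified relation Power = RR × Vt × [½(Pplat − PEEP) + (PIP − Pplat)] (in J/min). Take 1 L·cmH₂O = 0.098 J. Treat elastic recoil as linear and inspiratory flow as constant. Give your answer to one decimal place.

Per-breath work = Vt × [½(Pplat−PEEP) + (PIP−Pplat)] = 0.530 × [0.5×10.0 + 21.0] = 0.530 × 26.0 = 13.78 L·cmH2O.
Power = 14 × 13.78 = 192.92 L·cmH2O/min.
× 0.098 J/(L·cmH2O) → 18.906 J/min.

18.9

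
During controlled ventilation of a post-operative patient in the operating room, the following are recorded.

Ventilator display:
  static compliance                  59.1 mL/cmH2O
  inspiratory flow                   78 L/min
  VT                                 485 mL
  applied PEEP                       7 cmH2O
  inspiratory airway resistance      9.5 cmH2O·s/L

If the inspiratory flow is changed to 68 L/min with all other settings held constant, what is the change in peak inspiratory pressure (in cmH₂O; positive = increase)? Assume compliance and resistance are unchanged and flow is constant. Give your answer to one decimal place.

-1.6

Flow: 78 L/min ÷ 60 = 1.3 L/s.
New flow: 68 L/min ÷ 60 = 1.1333 L/s.
PIP = Vt/C + R·V̇ + PEEP (constant-flow equation of motion).
Only the resistive term changes: ΔPIP = R × ΔV̇ = 9.5 × (1.1333 − 1.3) = 9.5 × -0.1667 = -1.584 cmH2O.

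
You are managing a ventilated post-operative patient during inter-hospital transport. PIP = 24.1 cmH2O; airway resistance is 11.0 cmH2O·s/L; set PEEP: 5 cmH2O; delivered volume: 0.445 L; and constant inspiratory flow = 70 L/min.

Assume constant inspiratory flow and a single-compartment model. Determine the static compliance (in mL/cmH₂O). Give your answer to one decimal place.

Flow: 70 L/min ÷ 60 = 1.1667 L/s.
Equation of motion (constant flow): PIP = Vt/C + R·V̇ + PEEP.
Vt/C = PIP − R·V̇ − PEEP = 24.1 − 11.0×1.1667 − 5 = 24.1 − 12.834 − 5 = 6.266 cmH2O.
C = Vt / 6.266 = 445 / 6.266 = 71.018 mL/cmH2O.

71.0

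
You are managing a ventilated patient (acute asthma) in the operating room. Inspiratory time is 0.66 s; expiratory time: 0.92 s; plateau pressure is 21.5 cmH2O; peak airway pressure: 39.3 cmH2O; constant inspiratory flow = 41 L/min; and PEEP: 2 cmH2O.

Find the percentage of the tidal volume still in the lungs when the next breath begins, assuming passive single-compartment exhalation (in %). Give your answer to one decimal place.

Flow: 41 L/min ÷ 60 = 0.6833 L/s.
Vt = flow × Ti = 0.6833 L/s × 0.66 s × 1000 mL/L = 450.98 mL.
R = (PIP − Pplat)/V̇ = (39.3 − 21.5) / 0.6833 = 17.8/0.6833 = 26.05 cmH2O·s/L.
C = Vt/(Pplat − PEEP) = 450.98 / (21.5 − 2) = 450.98/19.5 = 23.127 mL/cmH2O.
τ = R × C = 26.05 × 0.02313 L/cmH2O = 0.6025 s.
Fraction remaining at end-expiration = e^(−Te/τ) = e^(−0.92/0.6025) = 0.2172 → 21.72%.

21.7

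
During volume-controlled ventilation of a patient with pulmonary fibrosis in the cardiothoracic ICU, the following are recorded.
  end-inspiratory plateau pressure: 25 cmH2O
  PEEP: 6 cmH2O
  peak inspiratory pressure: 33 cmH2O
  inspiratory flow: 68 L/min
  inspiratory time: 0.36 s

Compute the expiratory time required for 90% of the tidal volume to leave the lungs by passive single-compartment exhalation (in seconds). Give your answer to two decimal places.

Flow: 68 L/min ÷ 60 = 1.1333 L/s.
Vt = flow × Ti = 1.1333 L/s × 0.36 s × 1000 mL/L = 407.99 mL.
R = (PIP − Pplat)/V̇ = (33 − 25) / 1.1333 = 8.0/1.1333 = 7.059 cmH2O·s/L.
C = Vt/(Pplat − PEEP) = 407.99 / (25 − 6) = 407.99/19.0 = 21.473 mL/cmH2O.
τ = R × C = 7.059 × 0.02147 L/cmH2O = 0.1516 s.
t = −τ·ln(1 − 0.90) = −0.1516·ln(0.1) = 0.3491 s.

0.35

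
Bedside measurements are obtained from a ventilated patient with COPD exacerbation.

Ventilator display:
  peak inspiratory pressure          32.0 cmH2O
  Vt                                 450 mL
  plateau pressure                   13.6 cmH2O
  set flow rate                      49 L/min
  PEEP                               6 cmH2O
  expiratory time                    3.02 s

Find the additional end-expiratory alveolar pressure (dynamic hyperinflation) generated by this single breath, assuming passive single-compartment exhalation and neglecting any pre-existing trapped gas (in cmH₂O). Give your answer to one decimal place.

Flow: 49 L/min ÷ 60 = 0.8167 L/s.
R = (PIP − Pplat)/V̇ = (32.0 − 13.6) / 0.8167 = 18.4/0.8167 = 22.53 cmH2O·s/L.
C = Vt/(Pplat − PEEP) = 450.0 / (13.6 − 6) = 450.0/7.6 = 59.211 mL/cmH2O.
τ = R × C = 22.53 × 0.05921 L/cmH2O = 1.334 s.
Fraction remaining = e^(−Te/τ) = e^(−3.02/1.334) = 0.1039; trapped volume = 450.0 × 0.1039 = 46.755 mL.
Additional alveolar pressure from trapping ≈ V_trapped / C = 46.755 / 59.211 = 0.7896 cmH2O.

0.8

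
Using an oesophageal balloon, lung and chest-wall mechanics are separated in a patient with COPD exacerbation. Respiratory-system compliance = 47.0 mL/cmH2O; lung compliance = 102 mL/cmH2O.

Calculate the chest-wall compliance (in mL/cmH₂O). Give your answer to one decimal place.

1/Ccw = 1/Crs − 1/CL.
1/Ccw = 1/47.0 − 1/102 = 0.01147.
Ccw = 87.184 mL/cmH2O.

87.2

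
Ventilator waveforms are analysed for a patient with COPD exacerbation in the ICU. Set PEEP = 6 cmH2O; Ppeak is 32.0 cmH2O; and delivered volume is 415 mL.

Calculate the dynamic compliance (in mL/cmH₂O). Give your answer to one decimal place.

16.0

Dynamic compliance = Vt / (PIP − PEEP) = 415 / (32.0 − 6) = 415 / 26.0 = 15.962 mL/cmH2O.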